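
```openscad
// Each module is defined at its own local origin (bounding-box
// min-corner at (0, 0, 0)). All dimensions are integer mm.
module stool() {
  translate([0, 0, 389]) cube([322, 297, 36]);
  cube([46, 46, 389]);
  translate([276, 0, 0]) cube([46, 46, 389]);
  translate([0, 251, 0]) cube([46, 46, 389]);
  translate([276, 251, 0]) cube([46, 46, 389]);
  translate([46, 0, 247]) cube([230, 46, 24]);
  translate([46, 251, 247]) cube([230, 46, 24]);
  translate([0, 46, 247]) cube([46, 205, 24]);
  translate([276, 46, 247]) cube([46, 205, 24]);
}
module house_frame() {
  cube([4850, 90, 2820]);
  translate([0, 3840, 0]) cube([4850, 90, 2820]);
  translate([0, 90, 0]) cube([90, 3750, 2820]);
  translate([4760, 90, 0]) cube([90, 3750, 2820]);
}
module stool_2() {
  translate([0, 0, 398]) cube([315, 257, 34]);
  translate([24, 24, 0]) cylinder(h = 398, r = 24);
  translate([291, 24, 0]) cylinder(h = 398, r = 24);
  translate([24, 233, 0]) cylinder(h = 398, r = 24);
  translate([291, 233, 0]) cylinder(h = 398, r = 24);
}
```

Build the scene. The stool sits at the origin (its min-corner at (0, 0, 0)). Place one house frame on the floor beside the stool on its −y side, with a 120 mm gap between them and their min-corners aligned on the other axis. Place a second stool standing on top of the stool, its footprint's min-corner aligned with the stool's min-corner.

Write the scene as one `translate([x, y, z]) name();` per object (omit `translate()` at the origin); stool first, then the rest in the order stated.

stool();
translate([0, -4050, 0]) house_frame();
translate([0, 0, 425]) stool_2();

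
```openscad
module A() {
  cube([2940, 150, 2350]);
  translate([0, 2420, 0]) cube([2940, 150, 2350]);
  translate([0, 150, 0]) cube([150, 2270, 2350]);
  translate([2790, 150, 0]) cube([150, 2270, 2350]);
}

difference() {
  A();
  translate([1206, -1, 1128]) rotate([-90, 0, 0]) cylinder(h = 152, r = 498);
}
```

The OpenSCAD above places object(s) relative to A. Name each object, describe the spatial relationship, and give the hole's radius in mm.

A is a house frame. The house frame has a circular hole through its front wall. The hole's radius is 498 mm.

The subtracted cylinder has r = 498 mm.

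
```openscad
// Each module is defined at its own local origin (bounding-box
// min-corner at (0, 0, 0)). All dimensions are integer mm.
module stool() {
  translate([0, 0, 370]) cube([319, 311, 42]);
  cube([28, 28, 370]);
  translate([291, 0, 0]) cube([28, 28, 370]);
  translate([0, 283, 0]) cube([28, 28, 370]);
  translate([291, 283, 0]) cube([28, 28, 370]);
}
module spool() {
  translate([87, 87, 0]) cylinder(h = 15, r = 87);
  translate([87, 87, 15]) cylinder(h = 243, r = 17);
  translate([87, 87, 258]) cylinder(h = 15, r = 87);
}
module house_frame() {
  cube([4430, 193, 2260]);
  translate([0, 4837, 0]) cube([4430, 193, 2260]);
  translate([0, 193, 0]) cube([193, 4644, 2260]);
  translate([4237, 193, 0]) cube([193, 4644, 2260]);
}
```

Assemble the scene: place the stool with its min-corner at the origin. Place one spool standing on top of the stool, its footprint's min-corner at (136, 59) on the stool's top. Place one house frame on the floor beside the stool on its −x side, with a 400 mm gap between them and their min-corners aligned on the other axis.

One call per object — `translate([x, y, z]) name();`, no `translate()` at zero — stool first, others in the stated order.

stool();
translate([136, 59, 412]) spool();
translate([-4830, 0, 0]) house_frame();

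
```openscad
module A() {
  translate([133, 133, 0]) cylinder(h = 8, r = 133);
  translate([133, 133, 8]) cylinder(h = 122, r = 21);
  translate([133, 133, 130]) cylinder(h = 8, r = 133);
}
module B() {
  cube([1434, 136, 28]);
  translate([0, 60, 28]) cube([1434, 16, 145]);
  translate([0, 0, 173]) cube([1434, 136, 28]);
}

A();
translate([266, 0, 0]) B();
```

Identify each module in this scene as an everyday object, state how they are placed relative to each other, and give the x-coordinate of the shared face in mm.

A is a spool. B is an I-beam. The I-beam is against the spool's +x side, with their −y faces flush. The x-coordinate of the shared face is 266 mm.

The spool's +x face and the I-beam's −x face are both at x = 266 mm.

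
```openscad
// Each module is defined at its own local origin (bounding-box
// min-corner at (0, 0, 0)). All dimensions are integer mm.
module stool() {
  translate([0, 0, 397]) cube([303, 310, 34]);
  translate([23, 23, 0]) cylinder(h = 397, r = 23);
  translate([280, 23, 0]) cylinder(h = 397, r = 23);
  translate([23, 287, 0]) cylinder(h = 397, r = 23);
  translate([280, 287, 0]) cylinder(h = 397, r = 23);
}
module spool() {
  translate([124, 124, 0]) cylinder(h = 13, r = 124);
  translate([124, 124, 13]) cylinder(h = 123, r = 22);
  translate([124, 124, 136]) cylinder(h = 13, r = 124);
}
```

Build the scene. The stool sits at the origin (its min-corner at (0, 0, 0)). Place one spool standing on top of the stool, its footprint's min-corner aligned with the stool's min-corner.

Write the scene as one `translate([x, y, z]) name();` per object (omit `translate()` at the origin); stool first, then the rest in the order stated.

stool();
translate([0, 0, 431]) spool();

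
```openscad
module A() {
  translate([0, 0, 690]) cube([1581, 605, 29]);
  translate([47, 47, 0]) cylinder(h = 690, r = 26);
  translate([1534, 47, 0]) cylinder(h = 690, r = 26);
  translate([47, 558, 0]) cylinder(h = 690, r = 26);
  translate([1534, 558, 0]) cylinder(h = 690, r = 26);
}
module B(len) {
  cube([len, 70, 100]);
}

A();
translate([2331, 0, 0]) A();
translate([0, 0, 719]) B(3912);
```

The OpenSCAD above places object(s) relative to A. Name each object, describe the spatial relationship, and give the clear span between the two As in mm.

A is a table. B is a beam. A beam spans the tops of two tables. The clear span between the two tables is 750 mm.

Second table starts at x = 2331; first ends at x = 1581; clear span = 2331 − 1581 = 750 mm.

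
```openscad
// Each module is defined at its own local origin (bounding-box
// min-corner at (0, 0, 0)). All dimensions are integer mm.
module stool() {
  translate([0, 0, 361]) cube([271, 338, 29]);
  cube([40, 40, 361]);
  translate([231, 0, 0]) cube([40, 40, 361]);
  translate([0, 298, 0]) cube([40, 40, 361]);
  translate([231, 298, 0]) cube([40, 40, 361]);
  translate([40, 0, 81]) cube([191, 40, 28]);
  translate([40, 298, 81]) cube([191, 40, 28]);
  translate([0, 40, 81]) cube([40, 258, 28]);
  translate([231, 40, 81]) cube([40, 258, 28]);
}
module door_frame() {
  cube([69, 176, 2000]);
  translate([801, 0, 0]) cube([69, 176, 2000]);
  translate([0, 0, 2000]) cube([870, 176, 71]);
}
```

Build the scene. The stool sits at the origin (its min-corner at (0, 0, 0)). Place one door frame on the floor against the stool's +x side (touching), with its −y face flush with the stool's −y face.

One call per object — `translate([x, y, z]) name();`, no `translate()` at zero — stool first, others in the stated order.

stool();
translate([271, 0, 0]) door_frame();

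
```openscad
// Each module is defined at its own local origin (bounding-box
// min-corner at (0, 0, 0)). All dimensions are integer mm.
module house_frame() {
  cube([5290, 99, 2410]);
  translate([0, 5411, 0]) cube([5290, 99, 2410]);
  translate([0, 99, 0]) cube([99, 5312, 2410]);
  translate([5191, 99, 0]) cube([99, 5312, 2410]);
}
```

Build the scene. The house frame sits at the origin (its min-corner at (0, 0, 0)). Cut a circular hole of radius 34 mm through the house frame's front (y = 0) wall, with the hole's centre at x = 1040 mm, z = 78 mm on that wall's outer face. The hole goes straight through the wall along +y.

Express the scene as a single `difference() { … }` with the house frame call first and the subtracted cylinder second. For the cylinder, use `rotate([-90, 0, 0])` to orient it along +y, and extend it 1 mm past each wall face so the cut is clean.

difference() {
  house_frame();
  translate([1040, -1, 78]) rotate([-90, 0, 0]) cylinder(h = 101, r = 34);
}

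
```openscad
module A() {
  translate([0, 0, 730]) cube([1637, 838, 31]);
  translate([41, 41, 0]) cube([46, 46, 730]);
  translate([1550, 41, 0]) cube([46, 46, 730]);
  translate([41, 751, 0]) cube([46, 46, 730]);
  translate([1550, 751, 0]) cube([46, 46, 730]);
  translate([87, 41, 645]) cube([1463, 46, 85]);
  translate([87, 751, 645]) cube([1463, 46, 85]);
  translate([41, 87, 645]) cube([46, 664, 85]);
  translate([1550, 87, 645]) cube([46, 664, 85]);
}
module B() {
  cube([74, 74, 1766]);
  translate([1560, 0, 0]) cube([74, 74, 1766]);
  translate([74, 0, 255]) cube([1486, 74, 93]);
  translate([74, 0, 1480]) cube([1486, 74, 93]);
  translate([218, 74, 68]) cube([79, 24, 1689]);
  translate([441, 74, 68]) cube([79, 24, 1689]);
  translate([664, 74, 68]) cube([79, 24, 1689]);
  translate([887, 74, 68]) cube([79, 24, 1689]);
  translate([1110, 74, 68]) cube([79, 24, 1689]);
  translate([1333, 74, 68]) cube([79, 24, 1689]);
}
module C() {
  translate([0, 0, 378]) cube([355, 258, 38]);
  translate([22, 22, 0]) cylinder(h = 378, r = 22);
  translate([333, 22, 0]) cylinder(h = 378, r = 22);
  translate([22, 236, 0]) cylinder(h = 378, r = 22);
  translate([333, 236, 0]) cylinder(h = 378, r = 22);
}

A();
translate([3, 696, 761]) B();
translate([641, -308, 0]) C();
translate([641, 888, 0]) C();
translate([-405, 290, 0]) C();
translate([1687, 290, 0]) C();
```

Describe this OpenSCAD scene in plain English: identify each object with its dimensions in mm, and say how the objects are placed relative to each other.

A is a table with a 1637×838 mm rectangular top, 31 mm thick, top surface at z = 761 mm, supported by four 46×46 mm square legs, each inset 41 mm from the nearest pair of top edges, running from the floor. Four apron rails, 46 mm thick and 85 mm tall, run between adjacent legs with their top edges flush with the underside of the top and their outer faces flush with the legs' outer faces.

B is a fence section. Two 74×74 mm posts, 1766 mm tall, stand on the floor with a clear span of 1486 mm between their inner faces. Two horizontal rails of 74×93 mm section span the gap between the posts with their undersides at z = 255 mm and z = 1480 mm, flush with the posts' −y face. 6 pickets, each 79 mm wide, 24 mm thick and 1689 mm tall, are fixed to the +y face of the rails with their bottoms at z = 68 mm, evenly spaced across the span with equal gaps (rounded down to the nearest mm) at the −x end and between each pair — any rounding remainder accumulates at the +x end.

C is a four-legged stool. The seat is a 355×258×38 mm slab whose top surface is at z = 416 mm; four round legs, each 44 mm in diameter, run from the floor (z = 0) to the underside of the seat, each leg's axis is inset half a diameter from the nearest pair of seat edges (so the leg's bounding box is flush with the corner).

The fence section is on top of the table. Four stools sit around the table at the −y, +y, −x, +x sides.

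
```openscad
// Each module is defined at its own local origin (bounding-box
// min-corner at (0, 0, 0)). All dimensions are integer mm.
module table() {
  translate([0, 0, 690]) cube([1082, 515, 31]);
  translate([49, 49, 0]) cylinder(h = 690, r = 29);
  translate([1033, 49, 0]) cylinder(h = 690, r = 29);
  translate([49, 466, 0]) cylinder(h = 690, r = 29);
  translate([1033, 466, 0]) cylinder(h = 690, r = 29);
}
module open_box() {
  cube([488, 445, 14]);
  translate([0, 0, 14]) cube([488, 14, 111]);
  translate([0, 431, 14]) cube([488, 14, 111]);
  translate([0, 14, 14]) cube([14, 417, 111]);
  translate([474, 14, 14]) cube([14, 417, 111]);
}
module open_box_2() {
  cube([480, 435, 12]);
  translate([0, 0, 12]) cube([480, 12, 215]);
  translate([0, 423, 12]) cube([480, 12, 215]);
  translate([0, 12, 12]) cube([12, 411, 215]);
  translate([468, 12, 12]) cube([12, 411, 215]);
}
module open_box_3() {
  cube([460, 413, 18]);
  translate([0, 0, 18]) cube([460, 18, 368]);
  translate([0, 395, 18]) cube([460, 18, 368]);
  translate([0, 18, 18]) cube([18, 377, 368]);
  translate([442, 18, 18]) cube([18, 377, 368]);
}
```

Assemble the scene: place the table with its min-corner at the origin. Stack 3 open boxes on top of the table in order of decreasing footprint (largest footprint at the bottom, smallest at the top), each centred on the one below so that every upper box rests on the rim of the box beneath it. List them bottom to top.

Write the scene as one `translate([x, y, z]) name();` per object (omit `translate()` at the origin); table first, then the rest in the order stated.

table();
translate([297, 35, 721]) open_box();
translate([301, 40, 846]) open_box_2();
translate([311, 51, 1073]) open_box_3();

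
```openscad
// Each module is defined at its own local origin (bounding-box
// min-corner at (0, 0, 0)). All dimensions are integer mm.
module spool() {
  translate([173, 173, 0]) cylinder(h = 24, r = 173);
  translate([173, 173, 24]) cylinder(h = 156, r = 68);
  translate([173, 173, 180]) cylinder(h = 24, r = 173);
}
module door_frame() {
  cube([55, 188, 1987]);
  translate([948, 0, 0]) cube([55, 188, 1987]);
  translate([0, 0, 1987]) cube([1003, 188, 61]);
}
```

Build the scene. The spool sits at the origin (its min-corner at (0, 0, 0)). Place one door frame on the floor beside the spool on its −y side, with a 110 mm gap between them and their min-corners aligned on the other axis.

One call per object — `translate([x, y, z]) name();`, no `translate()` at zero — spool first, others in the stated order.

spool();
translate([0, -298, 0]) door_frame();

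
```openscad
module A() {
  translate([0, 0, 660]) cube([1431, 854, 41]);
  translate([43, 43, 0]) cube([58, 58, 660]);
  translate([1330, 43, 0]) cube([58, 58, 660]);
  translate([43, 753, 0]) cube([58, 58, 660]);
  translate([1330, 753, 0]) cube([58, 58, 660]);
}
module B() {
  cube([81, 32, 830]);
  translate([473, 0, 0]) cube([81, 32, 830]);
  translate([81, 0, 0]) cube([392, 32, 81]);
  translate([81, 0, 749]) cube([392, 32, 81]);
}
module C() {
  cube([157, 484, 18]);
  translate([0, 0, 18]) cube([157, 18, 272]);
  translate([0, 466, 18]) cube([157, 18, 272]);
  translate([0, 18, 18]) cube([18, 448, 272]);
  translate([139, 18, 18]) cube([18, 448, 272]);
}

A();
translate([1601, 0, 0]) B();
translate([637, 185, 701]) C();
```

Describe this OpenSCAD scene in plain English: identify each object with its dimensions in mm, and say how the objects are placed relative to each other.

A is a rectangular dining table. The top is 1431×854×41 mm with its upper surface at z = 701 mm. It stands on four 58×58 mm square legs, each inset 43 mm from the nearest pair of top edges, running from the floor to the underside of the top.

B is a rectangular picture frame lying in the x–z plane (depth along y). The opening is 392 mm wide (x) by 668 mm tall (z), surrounded by a border 81 mm wide on all four sides. The frame is 32 mm deep and is made of two full-height vertical stiles with two horizontal rails fitted between them.

C is an open-topped rectangular box: outside dimensions 157×484×290 mm, with a uniform wall and base thickness of 18 mm. The base is a full 157×484 slab on the floor; four walls sit on top of the base. The front and back walls (the −y and +y sides) span the full width; the two side walls fit between them.

The picture frame is on the floor beside the table on its +x side. The open box is on top of the table, centred.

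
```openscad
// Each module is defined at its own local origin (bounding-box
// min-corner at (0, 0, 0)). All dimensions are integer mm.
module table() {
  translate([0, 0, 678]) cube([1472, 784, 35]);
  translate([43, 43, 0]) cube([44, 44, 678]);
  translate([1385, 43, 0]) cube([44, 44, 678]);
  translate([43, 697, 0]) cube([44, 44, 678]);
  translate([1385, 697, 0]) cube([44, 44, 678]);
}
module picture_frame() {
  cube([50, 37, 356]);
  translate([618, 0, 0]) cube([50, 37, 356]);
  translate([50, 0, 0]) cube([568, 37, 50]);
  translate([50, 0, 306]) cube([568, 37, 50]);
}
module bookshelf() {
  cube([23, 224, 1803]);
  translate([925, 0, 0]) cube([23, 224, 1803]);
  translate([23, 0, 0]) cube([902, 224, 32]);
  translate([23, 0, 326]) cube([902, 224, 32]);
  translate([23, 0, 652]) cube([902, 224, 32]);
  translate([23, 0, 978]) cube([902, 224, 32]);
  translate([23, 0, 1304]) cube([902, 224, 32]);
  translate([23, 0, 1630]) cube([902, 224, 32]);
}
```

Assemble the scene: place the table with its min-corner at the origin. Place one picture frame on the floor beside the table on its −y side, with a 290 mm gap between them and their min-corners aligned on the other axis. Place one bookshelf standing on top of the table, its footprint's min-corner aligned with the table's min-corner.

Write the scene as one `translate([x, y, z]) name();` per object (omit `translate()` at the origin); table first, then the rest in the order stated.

table();
translate([0, -327, 0]) picture_frame();
translate([0, 0, 713]) bookshelf();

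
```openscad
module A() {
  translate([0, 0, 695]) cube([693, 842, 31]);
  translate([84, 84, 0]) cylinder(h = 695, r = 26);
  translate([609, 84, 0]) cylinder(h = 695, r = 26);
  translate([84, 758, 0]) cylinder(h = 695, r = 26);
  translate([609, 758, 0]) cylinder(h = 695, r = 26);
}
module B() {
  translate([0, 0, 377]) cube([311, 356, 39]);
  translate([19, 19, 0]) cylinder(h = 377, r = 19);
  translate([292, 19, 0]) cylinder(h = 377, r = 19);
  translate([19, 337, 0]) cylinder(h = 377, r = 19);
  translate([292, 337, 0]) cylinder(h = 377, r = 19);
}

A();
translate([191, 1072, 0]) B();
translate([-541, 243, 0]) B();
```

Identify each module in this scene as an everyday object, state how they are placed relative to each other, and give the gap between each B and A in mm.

A is a table. B is a stool. Two stools sit around the table at the +y, −x sides. The gap between each stool and the table is 230 mm.

Each stool's nearest face is 230 mm from the table's bounding box.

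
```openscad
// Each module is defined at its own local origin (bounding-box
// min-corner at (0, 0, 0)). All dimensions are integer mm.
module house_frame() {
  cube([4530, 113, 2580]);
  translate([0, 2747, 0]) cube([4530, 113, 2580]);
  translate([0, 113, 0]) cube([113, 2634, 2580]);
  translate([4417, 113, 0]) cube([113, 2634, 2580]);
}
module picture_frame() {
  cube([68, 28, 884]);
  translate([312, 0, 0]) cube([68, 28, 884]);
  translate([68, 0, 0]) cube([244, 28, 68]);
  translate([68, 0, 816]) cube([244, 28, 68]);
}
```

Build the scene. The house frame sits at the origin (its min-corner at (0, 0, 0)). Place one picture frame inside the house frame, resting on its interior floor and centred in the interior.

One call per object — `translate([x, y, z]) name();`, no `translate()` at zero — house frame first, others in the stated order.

house_frame();
translate([2075, 1416, 0]) picture_frame();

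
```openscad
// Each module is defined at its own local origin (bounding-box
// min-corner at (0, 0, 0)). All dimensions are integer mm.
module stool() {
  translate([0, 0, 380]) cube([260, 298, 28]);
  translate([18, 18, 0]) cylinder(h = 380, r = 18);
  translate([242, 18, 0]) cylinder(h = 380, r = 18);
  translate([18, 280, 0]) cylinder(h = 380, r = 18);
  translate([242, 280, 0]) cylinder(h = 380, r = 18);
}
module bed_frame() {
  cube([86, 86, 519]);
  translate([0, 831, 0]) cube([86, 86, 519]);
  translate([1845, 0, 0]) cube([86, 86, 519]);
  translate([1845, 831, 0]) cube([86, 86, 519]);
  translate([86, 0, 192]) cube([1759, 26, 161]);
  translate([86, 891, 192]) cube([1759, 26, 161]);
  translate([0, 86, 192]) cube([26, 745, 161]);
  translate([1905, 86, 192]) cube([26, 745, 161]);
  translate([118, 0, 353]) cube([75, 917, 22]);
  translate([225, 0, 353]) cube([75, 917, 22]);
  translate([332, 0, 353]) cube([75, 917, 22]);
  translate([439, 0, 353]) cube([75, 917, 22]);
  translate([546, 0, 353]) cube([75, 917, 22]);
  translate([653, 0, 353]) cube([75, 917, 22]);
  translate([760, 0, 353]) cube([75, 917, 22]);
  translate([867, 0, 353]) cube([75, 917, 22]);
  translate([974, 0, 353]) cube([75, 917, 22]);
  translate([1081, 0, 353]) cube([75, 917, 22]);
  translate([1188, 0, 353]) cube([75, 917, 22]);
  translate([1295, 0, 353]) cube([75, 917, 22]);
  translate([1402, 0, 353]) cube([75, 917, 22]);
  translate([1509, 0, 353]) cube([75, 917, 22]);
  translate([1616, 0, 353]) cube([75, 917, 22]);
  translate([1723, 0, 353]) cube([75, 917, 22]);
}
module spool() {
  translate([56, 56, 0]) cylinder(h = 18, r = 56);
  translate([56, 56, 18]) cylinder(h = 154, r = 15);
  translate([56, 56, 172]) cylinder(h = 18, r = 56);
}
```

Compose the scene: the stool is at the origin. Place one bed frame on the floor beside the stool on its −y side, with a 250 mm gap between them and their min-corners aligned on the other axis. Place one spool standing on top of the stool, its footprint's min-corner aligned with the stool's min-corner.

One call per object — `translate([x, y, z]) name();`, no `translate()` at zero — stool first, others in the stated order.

stool();
translate([0, -1167, 0]) bed_frame();
translate([0, 0, 408]) spool();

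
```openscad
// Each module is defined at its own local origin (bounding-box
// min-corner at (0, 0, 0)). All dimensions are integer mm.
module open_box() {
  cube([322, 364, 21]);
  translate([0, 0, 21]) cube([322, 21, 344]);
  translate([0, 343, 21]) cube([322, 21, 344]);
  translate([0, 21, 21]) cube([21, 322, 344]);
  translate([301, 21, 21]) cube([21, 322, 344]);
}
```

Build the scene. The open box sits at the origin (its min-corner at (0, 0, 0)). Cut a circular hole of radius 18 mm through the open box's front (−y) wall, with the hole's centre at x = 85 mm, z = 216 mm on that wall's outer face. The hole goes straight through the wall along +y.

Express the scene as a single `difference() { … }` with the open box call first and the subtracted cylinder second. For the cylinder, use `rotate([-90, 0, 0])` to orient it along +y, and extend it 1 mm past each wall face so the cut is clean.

difference() {
  open_box();
  translate([85, -1, 216]) rotate([-90, 0, 0]) cylinder(h = 23, r = 18);
}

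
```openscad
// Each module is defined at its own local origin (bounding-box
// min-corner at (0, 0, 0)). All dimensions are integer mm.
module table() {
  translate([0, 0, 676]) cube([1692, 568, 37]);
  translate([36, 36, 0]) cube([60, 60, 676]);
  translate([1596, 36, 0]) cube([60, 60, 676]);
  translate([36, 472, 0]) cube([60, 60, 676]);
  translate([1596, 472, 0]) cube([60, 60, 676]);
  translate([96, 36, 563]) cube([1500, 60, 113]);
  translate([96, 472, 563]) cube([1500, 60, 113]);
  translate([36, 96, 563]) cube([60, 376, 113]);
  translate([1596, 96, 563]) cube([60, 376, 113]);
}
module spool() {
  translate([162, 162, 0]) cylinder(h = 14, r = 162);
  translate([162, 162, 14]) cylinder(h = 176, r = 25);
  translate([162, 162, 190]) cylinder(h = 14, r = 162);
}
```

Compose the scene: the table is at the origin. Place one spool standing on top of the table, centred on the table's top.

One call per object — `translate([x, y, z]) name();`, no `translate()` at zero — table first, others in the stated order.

table();
translate([684, 122, 713]) spool();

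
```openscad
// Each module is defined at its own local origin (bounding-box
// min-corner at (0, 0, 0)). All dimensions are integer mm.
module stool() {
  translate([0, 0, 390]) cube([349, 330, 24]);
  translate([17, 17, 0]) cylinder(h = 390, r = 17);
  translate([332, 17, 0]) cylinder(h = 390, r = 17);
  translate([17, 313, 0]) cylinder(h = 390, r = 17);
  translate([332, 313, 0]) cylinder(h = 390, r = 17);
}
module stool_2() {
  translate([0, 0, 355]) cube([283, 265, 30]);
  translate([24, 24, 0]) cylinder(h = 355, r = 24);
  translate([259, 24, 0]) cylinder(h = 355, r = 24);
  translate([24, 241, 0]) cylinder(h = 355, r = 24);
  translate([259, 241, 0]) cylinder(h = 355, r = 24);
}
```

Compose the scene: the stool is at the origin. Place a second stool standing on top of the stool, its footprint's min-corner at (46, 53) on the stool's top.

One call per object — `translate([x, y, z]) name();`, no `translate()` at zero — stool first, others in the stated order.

stool();
translate([46, 53, 414]) stool_2();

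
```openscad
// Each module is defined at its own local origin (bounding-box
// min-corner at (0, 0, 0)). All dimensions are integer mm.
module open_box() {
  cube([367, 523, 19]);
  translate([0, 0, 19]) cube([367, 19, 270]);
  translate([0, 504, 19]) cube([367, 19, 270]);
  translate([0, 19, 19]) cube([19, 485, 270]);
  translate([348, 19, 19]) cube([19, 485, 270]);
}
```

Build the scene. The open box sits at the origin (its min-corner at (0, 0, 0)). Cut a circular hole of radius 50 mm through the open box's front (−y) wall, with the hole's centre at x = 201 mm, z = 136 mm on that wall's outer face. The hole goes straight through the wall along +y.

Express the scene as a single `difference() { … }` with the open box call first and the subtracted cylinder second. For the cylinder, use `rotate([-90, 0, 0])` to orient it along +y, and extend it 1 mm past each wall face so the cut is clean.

difference() {
  open_box();
  translate([201, -1, 136]) rotate([-90, 0, 0]) cylinder(h = 21, r = 50);
}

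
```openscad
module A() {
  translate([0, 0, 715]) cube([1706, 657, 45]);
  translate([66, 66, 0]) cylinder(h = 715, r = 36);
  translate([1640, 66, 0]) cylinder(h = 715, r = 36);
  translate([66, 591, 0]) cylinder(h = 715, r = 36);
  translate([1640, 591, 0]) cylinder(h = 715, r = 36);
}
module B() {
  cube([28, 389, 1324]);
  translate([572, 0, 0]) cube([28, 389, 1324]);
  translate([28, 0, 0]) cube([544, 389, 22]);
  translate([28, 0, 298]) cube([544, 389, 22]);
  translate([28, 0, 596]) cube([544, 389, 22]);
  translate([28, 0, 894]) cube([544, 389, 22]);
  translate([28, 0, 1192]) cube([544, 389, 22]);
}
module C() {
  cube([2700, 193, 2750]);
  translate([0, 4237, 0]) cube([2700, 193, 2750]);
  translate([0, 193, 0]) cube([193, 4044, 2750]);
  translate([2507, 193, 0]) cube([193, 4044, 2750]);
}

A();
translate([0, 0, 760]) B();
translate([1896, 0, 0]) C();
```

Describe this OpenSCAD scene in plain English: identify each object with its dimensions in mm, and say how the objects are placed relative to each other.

A is a table with a 1706×657 mm rectangular top, 45 mm thick, top surface at z = 760 mm, supported by four round legs of 72 mm diameter, each leg's bounding box inset 30 mm from the nearest pair of top edges, running from the floor.

B is a bookshelf 600 mm wide overall, 389 mm deep and 1324 mm tall. The two sides are 28 mm thick vertical panels. 5 horizontal shelves of 22 mm thickness span between the inner faces of the sides; the lowest shelf sits on the floor and shelves are stacked with a clear vertical gap of 276 mm between each pair.

C is the wall frame of a small rectangular building: four walls, each 2750 mm tall and 193 mm thick, enclosing a footprint 2700 mm (x) by 4430 mm (y) outside-to-outside, with no floor or roof. The front and back walls (the −y and +y sides) span the full width; the two side walls fit between them.

The bookshelf is on top of the table. The house frame is on the floor beside the table on its +x side.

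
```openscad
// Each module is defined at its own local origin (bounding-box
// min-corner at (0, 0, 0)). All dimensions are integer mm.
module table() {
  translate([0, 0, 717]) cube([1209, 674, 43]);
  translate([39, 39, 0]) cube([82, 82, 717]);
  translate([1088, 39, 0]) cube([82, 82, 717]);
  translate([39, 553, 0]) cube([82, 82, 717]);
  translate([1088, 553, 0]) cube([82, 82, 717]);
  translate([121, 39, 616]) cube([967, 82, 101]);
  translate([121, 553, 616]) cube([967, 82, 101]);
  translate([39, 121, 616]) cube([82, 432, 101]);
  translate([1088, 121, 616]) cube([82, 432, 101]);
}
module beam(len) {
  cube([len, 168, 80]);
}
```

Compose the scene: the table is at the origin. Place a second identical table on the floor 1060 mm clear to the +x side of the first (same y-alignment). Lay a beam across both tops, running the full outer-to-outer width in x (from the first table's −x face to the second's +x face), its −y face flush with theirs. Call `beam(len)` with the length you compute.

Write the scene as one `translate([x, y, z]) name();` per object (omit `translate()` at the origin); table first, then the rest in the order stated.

table();
translate([2269, 0, 0]) table();
translate([0, 0, 760]) beam(3478);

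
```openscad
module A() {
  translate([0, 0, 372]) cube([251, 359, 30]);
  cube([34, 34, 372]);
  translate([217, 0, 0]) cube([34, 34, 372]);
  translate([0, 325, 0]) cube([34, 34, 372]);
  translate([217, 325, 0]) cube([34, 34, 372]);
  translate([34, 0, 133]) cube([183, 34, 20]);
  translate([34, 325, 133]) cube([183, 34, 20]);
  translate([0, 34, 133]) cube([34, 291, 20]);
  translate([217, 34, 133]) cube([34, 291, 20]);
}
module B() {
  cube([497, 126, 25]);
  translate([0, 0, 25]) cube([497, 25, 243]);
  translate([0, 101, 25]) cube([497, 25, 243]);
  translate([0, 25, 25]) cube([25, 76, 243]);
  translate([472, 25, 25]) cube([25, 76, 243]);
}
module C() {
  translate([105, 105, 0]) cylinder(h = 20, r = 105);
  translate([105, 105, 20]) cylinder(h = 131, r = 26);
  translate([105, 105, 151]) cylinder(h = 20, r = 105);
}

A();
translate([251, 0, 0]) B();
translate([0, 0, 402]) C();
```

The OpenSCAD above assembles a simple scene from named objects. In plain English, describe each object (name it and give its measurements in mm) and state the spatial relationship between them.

A is a four-legged stool. The seat is 251×359 mm, 30 mm thick, top at z = 402 mm. It stands on four square legs, each 34×34 mm in cross-section, from z = 0 to the seat underside, each flush with a corner of the seat. Four stretchers, 34 mm wide and 20 mm tall, connect adjacent legs with their undersides at z = 133 mm, each running between the inner faces of the legs it joins and aligned with the legs' outer faces on the other axis.

B is an open storage box with external size 497×126×268 mm and wall thickness 25 mm (the base is also 25 mm thick). The base covers the whole footprint; the four walls stand on the base, with the y-facing walls full-width and the x-facing walls fitting between their inner faces.

C is a spool: two coaxial disc flanges of radius 105 mm and thickness 20 mm, joined by a core cylinder of radius 26 mm and height 131 mm. The lower flange rests on z = 0 and the three cylinders share a vertical axis.

The open box is against the stool's +x side, with their −y faces flush. The spool is on top of the stool.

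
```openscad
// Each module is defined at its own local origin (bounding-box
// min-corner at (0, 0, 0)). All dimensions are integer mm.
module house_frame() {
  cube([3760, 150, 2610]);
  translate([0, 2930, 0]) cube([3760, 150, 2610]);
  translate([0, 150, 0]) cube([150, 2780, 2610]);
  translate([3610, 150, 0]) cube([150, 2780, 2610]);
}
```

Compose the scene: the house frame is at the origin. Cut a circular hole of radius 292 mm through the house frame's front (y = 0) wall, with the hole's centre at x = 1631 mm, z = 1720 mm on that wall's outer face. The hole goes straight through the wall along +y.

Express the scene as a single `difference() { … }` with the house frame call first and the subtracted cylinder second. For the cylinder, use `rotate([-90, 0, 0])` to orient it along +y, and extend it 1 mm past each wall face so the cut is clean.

difference() {
  house_frame();
  translate([1631, -1, 1720]) rotate([-90, 0, 0]) cylinder(h = 152, r = 292);
}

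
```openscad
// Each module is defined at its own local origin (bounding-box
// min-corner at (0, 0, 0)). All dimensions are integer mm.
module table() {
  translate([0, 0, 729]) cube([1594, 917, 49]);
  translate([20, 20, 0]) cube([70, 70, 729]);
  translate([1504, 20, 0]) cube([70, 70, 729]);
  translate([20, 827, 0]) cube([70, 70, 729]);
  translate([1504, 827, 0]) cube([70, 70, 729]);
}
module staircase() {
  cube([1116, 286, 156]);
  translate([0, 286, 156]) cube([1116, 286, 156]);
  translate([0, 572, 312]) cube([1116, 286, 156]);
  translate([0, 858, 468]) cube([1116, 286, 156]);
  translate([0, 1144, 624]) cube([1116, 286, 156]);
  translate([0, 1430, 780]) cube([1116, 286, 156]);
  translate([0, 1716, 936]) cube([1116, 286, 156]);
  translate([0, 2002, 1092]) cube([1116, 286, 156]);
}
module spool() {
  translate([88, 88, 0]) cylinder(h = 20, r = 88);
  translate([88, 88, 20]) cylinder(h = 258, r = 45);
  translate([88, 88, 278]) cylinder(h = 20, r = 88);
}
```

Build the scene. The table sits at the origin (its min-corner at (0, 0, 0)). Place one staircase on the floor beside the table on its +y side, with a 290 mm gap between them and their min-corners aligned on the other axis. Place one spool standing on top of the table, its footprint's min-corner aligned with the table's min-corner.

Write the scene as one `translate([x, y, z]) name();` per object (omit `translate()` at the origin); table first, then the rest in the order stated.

table();
translate([0, 1207, 0]) staircase();
translate([0, 0, 778]) spool();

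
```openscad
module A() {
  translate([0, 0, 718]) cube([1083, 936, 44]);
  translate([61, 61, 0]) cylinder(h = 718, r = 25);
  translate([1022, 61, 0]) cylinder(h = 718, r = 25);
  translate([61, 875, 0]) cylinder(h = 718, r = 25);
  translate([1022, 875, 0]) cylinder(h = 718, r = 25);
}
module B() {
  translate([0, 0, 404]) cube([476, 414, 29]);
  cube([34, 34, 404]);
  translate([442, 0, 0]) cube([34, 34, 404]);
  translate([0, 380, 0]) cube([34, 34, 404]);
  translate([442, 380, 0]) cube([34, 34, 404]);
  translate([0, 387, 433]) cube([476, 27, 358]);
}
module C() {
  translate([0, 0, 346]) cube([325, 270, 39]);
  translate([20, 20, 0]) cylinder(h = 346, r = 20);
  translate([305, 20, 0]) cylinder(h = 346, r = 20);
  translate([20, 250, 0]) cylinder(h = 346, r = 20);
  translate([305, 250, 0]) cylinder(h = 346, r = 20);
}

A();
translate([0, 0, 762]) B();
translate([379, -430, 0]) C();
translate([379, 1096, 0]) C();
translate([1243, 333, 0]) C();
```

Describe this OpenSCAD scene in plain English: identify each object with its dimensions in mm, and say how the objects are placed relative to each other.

A is a table: top 1083 mm (x) × 936 mm (y), 44 mm thick, upper face at z = 762 mm, on four round legs of 50 mm diameter, each leg's bounding box inset 36 mm from the nearest pair of top edges, running from z = 0 to the bottom of the top.

B is a chair: 476×414 mm seat, 29 mm thick, top at z = 433 mm, on four 34 mm square corner legs flush with the seat edges. A 27 mm thick backrest slab spans the full seat width, extending 358 mm above the seat top, its back face flush with the seat's +y edge.

C is a simple wooden stool: a rectangular seat 325 mm (x) by 270 mm (y), 39 mm thick, top face at z = 385 mm, on four round legs, each 40 mm in diameter. The legs rest on z = 0, each leg's axis is inset half a diameter from the nearest pair of seat edges (so the leg's bounding box is flush with the corner).

The chair is on top of the table. Three stools sit around the table at the −y, +y, +x sides.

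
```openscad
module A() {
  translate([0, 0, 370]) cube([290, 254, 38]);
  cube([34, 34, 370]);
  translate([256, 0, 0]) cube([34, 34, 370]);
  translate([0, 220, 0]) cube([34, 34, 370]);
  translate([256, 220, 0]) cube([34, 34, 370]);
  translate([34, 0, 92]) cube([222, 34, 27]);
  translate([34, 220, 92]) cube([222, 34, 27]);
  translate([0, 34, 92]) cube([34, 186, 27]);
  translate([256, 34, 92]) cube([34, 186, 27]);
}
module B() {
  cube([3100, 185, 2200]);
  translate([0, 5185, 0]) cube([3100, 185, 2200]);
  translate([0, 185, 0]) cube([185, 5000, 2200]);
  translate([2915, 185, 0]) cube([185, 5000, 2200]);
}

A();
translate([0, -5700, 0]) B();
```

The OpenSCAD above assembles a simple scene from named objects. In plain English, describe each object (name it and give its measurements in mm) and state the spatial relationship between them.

A is a four-legged stool. The seat is 290×254 mm, 38 mm thick, top at z = 408 mm. It stands on four square legs, each 34×34 mm in cross-section, from z = 0 to the seat underside, each flush with a corner of the seat. Four stretchers, 34 mm wide and 27 mm tall, connect adjacent legs with their undersides at z = 92 mm, each running between the inner faces of the legs it joins and aligned with the legs' outer faces on the other axis.

B is a box-shaped house frame (walls only): outside footprint 3100×5370 mm, wall height 2200 mm, wall thickness 185 mm. The two y-facing walls run the full x-width; the two x-facing walls fit between the inner faces of the y-facing walls.

The house frame is on the floor beside the stool on its −y side.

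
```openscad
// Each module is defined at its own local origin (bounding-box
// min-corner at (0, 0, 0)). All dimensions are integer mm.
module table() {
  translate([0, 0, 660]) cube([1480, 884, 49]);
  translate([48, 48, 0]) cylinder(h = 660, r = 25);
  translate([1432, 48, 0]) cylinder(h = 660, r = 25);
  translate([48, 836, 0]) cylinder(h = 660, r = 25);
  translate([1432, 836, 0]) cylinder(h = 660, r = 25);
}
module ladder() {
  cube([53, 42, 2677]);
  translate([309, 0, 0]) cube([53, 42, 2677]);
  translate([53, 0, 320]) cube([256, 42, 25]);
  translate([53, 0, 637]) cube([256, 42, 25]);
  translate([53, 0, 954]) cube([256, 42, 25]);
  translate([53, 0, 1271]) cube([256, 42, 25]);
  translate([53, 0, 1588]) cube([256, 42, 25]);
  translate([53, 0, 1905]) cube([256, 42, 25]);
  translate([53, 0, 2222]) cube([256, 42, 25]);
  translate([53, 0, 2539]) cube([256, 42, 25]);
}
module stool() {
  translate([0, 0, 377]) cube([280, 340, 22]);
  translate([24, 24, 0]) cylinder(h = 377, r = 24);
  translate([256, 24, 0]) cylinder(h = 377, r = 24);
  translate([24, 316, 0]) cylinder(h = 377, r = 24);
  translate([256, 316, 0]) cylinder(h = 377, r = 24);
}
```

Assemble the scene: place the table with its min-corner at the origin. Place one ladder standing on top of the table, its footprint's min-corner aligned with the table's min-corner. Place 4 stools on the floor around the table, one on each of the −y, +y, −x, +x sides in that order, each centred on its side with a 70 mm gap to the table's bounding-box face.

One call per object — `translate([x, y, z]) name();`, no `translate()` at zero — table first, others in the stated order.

table();
translate([0, 0, 709]) ladder();
translate([600, -410, 0]) stool();
translate([600, 954, 0]) stool();
translate([-350, 272, 0]) stool();
translate([1550, 272, 0]) stool();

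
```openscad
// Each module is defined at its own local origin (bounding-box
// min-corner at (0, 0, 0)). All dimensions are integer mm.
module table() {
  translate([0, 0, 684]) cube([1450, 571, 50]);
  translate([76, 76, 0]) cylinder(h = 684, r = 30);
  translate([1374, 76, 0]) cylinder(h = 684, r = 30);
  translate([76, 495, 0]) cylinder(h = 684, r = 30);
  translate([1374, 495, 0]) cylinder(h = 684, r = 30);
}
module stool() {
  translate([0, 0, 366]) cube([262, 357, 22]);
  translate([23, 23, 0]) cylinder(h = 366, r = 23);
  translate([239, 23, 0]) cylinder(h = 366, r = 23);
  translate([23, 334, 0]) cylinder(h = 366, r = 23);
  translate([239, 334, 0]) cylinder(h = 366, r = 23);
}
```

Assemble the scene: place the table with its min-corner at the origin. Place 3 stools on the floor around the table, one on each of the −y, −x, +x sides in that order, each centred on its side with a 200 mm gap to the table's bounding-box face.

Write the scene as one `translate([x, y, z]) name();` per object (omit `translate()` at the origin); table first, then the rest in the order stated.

table();
translate([594, -557, 0]) stool();
translate([-462, 107, 0]) stool();
translate([1650, 107, 0]) stool();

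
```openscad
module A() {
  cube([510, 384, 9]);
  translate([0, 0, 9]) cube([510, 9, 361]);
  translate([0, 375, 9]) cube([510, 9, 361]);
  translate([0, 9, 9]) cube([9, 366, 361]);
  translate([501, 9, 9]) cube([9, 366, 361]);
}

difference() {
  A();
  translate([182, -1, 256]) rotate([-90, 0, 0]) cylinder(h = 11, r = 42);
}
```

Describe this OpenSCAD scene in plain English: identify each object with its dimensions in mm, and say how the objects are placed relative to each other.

A is an open-topped rectangular box: outside dimensions 510×384×370 mm, with a uniform wall and base thickness of 9 mm. The base is a full 510×384 slab on the floor; four walls sit on top of the base. The front and back walls (the −y and +y sides) span the full width; the two side walls fit between them.

The open box has a circular hole of radius 42 mm through its front wall, centred at (x = 182, z = 256).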